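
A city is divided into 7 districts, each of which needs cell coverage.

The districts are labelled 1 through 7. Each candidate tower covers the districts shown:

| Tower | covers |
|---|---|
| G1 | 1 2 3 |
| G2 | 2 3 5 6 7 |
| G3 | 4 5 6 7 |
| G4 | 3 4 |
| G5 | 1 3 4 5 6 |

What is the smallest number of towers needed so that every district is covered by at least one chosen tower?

2

Take {G1, G3}. Their union is {1, 2, 3, 4, 5, 6, 7}, which is all 7 districts.
No single tower has all 7 districts (the largest, G2, has 5), so 2 is optimal.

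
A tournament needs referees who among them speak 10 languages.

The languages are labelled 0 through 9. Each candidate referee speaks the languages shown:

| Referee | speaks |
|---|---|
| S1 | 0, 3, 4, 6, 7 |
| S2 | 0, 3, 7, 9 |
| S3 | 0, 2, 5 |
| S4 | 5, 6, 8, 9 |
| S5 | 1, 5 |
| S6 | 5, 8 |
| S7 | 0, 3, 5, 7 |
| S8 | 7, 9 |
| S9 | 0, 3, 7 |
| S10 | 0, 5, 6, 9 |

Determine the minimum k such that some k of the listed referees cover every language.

S1 and S3 and S4 and S5 together: S1 ∪ S3 ∪ S4 ∪ S5 = {0, 1, 2, 3, 4, 5, 6, 7, 8, 9} — every language is covered.
No 3 of the 10 referees cover everything (all 120 combinations miss at least one language), so 4 is optimal.

4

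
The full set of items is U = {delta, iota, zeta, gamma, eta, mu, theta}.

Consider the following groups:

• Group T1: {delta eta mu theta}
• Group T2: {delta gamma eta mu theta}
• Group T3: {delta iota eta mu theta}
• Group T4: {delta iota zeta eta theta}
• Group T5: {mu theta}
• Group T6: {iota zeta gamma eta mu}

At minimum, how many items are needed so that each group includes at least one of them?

2

The 2 items {eta, mu} hit every group.
No single item lies in every group, so at least 2 are needed and 2 is optimal.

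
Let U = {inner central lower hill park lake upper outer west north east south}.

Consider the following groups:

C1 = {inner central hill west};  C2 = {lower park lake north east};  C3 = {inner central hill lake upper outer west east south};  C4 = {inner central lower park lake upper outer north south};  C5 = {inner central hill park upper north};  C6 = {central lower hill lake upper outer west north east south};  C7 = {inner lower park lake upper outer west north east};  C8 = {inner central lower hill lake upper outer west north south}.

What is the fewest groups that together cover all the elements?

2

Take {C2, C3}. Their union is {inner, central, lower, hill, park, lake, upper, outer, west, north, east, south}, which is all 12 elements.
No single group has all 12 elements (the largest, C6, has 10), so 2 is optimal.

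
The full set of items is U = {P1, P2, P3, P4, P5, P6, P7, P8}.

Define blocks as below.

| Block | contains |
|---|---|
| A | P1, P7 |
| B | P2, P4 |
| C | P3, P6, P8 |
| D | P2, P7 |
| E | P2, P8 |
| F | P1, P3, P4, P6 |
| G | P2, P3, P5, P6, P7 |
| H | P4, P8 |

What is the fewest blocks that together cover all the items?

3

Take {E, F, G}. Their union is {P1, P2, P3, P4, P5, P6, P7, P8}, which is all 8 items.
Only G contains P5, so G is forced; the remaining 3 items need at least 2 more blocks (each remaining block adds at most 2) — so at least 3 blocks are needed, and 3 is optimal.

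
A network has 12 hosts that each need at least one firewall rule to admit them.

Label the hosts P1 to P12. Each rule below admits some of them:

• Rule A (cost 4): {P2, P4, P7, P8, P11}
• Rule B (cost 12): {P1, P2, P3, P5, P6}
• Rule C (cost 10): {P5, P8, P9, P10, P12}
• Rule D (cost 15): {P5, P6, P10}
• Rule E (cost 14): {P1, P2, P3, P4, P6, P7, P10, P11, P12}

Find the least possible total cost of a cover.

24

C, E together cover every host (C ∪ E = {P1, P2, P3, P4, P5, P6, P7, P8, P9, P10, P11, P12}); total cost 10 + 14 = 24.
The greedy pick A, C, B costs 26; no covering selection beats 24.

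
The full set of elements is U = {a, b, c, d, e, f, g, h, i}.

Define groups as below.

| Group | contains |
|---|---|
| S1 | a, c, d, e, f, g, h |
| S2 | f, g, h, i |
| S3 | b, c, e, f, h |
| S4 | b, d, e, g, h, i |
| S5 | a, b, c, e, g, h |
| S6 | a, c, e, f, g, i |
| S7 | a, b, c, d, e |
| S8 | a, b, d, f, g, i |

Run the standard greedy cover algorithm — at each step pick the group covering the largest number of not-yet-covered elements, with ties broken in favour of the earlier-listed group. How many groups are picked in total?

Greedy: pick S1 (covers 7 new) → pick S4 (covers 2 new). Total picks: 2.

2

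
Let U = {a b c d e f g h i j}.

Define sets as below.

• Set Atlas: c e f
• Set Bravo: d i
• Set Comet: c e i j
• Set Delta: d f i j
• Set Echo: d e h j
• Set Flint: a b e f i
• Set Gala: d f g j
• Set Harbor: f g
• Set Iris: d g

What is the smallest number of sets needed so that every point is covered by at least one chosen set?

4

Atlas, Echo, Flint, and Harbor cover everything between them: the union {a, b, c, d, e, f, g, h, i, j} is all of U.
No 3 of the 9 sets cover everything (all 84 combinations miss at least one point), so 4 is optimal.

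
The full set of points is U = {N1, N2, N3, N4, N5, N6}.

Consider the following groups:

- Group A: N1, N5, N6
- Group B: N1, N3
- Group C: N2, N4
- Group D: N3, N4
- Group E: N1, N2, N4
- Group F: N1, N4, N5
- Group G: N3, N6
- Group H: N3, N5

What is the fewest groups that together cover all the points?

3

C and F and G together: C ∪ F ∪ G = {N1, N2, N3, N4, N5, N6} — every point is covered.
No 2 of the 8 groups cover everything (all 28 combinations miss at least one point), so 3 is optimal.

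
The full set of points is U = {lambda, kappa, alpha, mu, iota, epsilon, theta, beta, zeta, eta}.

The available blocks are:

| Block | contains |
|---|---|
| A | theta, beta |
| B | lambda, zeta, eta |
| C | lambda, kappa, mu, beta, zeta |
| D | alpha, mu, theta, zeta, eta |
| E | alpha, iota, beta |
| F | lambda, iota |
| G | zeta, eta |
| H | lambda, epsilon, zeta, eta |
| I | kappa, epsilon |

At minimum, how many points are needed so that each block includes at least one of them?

Take T = {lambda, epsilon, beta, zeta}. Each listed block contains at least one of these, so T is a hitting set of size 4.
The blocks A, F, G, I are pairwise disjoint, so any hitting set needs a separate point for each — at least 4. Hence 4 is optimal.

4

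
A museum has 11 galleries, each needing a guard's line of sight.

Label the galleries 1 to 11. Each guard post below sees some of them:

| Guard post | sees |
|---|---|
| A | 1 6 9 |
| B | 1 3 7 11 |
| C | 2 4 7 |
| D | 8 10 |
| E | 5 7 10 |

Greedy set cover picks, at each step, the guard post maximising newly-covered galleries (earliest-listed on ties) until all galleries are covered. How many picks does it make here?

5

Greedy: pick B (covers 4 new) → pick A (covers 2 new) → pick C (covers 2 new) → pick D (covers 2 new) → pick E (covers 1 new). Total picks: 5.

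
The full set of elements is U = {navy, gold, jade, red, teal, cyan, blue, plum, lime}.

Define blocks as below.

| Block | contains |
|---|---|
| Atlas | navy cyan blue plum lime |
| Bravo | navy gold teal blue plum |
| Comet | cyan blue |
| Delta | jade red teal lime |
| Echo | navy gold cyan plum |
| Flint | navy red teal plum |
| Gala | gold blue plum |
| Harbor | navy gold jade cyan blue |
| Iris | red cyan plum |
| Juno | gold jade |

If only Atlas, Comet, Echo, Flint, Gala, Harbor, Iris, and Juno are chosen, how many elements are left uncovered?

0

Union of Atlas, Comet, Echo, Flint, Gala, Harbor, Iris, Juno = {navy, gold, jade, red, teal, cyan, blue, plum, lime} — that's every element, so 0 are uncovered.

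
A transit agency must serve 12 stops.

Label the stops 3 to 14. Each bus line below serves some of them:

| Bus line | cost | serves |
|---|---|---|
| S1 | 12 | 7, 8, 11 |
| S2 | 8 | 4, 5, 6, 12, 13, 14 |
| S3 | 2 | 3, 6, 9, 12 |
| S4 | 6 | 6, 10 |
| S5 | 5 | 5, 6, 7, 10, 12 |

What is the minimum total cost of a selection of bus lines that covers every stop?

27

S1, S2, S3, S5 together cover every stop (S1 ∪ S2 ∪ S3 ∪ S5 = {3, 4, 5, 6, 7, 8, 9, 10, 11, 12, 13, 14}); total cost 12 + 8 + 2 + 5 = 27.
No covering selection has total cost below 27.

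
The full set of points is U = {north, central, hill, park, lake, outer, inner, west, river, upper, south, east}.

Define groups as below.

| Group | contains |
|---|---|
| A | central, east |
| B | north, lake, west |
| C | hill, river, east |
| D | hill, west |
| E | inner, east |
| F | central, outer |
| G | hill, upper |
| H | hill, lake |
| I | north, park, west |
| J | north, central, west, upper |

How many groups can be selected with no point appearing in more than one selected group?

4

E, F, G, I are pairwise disjoint (E={inner,east}; F={central,outer}; G={hill,upper}; I={north,park,west}).
Every remaining group overlaps one of these, and no 5 of the listed groups are pairwise disjoint, so 4 is the maximum.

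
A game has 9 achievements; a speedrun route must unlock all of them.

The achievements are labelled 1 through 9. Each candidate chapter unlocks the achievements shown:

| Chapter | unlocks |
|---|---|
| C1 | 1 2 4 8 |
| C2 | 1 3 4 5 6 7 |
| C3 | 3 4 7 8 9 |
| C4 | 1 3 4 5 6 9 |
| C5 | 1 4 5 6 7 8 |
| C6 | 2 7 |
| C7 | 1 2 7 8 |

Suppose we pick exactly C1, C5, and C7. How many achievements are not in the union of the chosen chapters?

Union of C1, C5, C7 = {1, 2, 4, 5, 6, 7, 8}.
Not covered: 3, 9 — 2 achievements.

2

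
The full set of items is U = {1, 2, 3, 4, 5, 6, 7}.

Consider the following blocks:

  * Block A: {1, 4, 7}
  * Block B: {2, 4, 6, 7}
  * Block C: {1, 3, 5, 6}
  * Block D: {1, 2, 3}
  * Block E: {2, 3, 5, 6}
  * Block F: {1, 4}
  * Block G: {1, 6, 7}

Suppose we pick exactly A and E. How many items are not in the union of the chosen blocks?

0

Union of A, E = {1, 2, 3, 4, 5, 6, 7} — that's every item, so 0 are uncovered.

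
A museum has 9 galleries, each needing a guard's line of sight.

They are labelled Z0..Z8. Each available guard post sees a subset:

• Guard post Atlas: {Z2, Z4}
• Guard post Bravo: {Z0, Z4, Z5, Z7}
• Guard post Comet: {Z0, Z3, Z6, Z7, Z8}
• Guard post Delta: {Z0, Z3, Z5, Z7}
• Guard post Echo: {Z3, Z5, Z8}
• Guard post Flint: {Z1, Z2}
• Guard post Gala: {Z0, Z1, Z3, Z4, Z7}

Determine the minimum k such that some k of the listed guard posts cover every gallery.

Take {Bravo, Comet, Flint}. Their union is {Z0, Z1, Z2, Z3, Z4, Z5, Z6, Z7, Z8}, which is all 9 galleries.
Only Comet contains Z6, so Comet is forced; the remaining 4 galleries need at least 2 more guard posts (each remaining guard post adds at most 2) — so at least 3 guard posts are needed, and 3 is optimal.

3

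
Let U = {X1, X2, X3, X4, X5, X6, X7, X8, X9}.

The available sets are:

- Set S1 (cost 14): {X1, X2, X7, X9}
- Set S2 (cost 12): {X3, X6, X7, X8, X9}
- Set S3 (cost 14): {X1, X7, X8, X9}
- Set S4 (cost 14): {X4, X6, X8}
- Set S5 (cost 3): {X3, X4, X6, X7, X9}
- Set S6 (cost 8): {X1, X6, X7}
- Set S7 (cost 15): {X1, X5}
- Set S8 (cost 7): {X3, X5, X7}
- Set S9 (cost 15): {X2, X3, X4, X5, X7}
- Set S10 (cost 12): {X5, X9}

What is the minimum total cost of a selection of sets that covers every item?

S3, S5, S9 together cover every item (S3 ∪ S5 ∪ S9 = {X1, X2, X3, X4, X5, X6, X7, X8, X9}); total cost 14 + 3 + 15 = 32.
The greedy pick S5, S1, S8, S2 costs 36; no covering selection beats 32.

32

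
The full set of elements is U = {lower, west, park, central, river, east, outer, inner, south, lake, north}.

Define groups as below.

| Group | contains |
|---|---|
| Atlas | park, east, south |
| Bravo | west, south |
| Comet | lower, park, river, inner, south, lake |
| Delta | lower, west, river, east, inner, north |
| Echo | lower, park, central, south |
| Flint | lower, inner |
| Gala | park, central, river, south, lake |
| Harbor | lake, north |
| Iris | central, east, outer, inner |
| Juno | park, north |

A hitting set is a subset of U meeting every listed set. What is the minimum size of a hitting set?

Take H = {inner, south, north}. Each listed group contains at least one of these, so H is a hitting set of size 3.
The groups Bravo, Harbor, Iris are pairwise disjoint, so any hitting set needs a separate element for each — at least 3. Hence 3 is optimal.

3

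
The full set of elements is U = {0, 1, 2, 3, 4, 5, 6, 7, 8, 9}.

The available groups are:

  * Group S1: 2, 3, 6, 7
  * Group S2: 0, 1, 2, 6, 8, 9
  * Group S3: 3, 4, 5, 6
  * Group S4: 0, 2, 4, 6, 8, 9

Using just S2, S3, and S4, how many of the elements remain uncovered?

1

Union of S2, S3, S4 = {0, 1, 2, 3, 4, 5, 6, 8, 9}.
Not covered: 7 — 1 element.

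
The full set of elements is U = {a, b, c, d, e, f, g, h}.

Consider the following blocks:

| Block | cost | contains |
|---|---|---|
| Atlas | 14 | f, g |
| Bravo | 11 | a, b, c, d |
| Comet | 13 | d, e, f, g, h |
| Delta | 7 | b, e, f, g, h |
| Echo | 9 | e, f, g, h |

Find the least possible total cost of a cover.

Bravo, Delta together cover every element (Bravo ∪ Delta = {a, b, c, d, e, f, g, h}); total cost 11 + 7 = 18.
No covering selection has total cost below 18.

18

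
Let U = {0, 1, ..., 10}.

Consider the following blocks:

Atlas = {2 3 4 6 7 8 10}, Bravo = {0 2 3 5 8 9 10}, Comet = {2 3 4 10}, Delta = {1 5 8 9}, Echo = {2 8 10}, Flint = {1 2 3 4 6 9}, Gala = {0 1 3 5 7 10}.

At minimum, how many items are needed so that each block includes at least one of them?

The 2 items {9, 10} hit every block.
The blocks Comet, Delta are pairwise disjoint, so any hitting set needs a separate item for each — at least 2. Hence 2 is optimal.

2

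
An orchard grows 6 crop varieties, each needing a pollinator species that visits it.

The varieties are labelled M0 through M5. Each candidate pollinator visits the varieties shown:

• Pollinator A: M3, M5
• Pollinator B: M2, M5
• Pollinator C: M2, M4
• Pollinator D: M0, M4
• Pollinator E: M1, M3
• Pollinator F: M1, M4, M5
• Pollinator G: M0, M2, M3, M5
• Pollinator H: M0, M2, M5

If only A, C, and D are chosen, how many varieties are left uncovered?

1

Union of A, C, D = {M0, M2, M3, M4, M5}.
Not covered: M1 — 1 variety.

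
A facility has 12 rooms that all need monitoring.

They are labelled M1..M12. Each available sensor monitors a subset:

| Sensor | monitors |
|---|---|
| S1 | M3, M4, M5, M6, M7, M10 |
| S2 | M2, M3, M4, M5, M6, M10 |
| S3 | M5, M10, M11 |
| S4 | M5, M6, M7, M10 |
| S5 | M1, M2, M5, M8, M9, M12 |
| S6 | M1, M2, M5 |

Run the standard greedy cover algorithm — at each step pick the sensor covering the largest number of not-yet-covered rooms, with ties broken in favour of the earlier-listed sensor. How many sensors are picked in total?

Greedy: pick S1 (covers 6 new) → pick S5 (covers 5 new) → pick S3 (covers 1 new). Total picks: 3.

3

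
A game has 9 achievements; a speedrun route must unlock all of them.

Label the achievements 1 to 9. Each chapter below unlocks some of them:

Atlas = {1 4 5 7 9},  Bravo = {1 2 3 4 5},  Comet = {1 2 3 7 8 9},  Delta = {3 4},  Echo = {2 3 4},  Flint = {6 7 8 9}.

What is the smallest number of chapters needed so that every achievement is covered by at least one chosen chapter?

2

Take {Bravo, Flint}. Their union is {1, 2, 3, 4, 5, 6, 7, 8, 9}, which is all 9 achievements.
No single chapter has all 9 achievements (the largest, Comet, has 6), so 2 is optimal.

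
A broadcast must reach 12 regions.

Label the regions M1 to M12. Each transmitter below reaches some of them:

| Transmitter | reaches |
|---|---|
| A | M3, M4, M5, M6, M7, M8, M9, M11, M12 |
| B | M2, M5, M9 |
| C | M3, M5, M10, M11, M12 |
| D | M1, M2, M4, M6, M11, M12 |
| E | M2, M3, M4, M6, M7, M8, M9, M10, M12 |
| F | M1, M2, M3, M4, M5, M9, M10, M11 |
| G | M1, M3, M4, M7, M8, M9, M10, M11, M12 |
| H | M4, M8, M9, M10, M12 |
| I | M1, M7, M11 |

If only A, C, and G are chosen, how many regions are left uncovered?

1

Union of A, C, G = {M1, M3, M4, M5, M6, M7, M8, M9, M10, M11, M12}.
Not covered: M2 — 1 region.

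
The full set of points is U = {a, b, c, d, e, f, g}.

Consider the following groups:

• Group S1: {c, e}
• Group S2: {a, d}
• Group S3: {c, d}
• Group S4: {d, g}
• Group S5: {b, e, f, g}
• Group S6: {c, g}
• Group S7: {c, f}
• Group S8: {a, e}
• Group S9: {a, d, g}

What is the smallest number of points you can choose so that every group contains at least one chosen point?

3

The 3 points {a, c, g} hit every group.
The groups S4, S7, S8 are pairwise disjoint, so any hitting set needs a separate point for each — at least 3. Hence 3 is optimal.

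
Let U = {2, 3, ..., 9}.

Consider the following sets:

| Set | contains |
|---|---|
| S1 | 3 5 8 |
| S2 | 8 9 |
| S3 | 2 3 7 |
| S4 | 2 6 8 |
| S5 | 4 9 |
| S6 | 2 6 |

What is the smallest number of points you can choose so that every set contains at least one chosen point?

3

The 3 points {2, 4, 8} hit every set.
The sets S1, S5, S6 are pairwise disjoint, so any hitting set needs a separate point for each — at least 3. Hence 3 is optimal.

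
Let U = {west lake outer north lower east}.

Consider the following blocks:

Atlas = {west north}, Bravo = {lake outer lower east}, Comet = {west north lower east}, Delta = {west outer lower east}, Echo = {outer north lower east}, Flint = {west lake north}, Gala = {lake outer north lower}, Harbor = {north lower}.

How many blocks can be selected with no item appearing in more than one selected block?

2

Atlas, Bravo are pairwise disjoint (Atlas={west,north}; Bravo={lake,outer,lower,east}).
Every remaining block overlaps one of these, and no 3 of the listed blocks are pairwise disjoint, so 2 is the maximum.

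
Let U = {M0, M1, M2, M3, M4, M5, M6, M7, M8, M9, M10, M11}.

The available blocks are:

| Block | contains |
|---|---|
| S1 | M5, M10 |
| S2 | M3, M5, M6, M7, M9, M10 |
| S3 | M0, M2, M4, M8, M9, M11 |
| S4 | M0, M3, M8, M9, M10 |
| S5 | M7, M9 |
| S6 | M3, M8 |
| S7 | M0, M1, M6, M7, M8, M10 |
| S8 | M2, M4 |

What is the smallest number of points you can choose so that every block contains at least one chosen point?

The 4 points {M4, M8, M9, M10} hit every block.
The blocks S1, S5, S6, S8 are pairwise disjoint, so any hitting set needs a separate point for each — at least 4. Hence 4 is optimal.

4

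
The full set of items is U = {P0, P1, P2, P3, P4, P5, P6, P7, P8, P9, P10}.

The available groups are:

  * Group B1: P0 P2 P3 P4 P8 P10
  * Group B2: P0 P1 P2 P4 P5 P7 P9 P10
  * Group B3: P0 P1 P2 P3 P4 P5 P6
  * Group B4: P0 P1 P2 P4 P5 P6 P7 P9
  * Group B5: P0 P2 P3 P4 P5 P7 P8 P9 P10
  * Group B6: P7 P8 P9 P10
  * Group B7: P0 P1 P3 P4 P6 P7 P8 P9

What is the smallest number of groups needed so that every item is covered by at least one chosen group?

Take {B1, B4}. Their union is {P0, P1, P2, P3, P4, P5, P6, P7, P8, P9, P10}, which is all 11 items.
No single group has all 11 items (the largest, B5, has 9), so 2 is optimal.

2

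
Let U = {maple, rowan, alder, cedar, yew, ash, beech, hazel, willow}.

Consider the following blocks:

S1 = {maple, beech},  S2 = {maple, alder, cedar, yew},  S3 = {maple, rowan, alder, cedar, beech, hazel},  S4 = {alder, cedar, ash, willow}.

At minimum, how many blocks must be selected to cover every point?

3

S2, S3, and S4 cover everything between them: the union {maple, rowan, alder, cedar, yew, ash, beech, hazel, willow} is all of U.
Only S3 contains rowan, so S3 is forced; the remaining 3 points need at least 2 more blocks (each remaining block adds at most 2) — so at least 3 blocks are needed, and 3 is optimal.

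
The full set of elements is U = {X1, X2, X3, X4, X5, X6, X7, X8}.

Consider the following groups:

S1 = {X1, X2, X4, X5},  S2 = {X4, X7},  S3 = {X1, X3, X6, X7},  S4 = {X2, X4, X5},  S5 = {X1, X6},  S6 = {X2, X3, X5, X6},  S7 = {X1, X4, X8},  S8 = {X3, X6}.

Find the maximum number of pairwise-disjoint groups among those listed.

2

S2, S8 are pairwise disjoint (S2={X4,X7}; S8={X3,X6}).
Every remaining group overlaps one of these, and no 3 of the listed groups are pairwise disjoint, so 2 is the maximum.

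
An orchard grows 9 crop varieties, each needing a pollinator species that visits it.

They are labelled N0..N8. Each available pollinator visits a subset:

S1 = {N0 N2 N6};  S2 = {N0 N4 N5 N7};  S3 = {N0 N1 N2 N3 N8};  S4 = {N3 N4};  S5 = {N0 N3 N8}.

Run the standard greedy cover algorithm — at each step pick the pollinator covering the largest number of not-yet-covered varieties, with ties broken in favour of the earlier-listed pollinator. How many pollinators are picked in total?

3

Greedy: pick S3 (covers 5 new) → pick S2 (covers 3 new) → pick S1 (covers 1 new). Total picks: 3.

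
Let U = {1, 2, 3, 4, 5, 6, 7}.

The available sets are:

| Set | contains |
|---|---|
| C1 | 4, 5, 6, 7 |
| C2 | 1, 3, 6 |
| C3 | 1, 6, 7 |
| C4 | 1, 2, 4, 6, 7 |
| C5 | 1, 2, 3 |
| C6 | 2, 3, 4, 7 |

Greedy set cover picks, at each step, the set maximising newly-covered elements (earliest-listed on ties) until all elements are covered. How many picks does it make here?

3

Greedy: pick C4 (covers 5 new) → pick C1 (covers 1 new) → pick C2 (covers 1 new). Total picks: 3.
(The true minimum cover uses only 2 sets, so greedy is not optimal here.)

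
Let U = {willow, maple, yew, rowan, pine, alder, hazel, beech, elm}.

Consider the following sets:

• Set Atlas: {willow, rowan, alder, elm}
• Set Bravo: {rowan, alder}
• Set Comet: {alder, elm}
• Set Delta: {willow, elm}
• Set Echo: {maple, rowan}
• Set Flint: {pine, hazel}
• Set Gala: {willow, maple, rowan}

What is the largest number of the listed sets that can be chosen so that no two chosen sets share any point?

3

Delta, Echo, Flint are pairwise disjoint (Delta={willow,elm}; Echo={maple,rowan}; Flint={pine,hazel}).
Every remaining set overlaps one of these, and no 4 of the listed sets are pairwise disjoint, so 3 is the maximum.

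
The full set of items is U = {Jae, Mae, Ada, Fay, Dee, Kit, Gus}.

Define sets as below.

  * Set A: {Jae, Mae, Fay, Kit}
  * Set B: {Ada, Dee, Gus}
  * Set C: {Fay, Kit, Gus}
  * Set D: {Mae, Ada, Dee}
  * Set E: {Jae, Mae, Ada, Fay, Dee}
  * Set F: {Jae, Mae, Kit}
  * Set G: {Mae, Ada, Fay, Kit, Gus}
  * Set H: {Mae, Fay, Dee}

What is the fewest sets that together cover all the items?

A and B together: A ∪ B = {Jae, Mae, Ada, Fay, Dee, Kit, Gus} — every item is covered.
No single set has all 7 items (the largest, E, has 5), so 2 is optimal.

2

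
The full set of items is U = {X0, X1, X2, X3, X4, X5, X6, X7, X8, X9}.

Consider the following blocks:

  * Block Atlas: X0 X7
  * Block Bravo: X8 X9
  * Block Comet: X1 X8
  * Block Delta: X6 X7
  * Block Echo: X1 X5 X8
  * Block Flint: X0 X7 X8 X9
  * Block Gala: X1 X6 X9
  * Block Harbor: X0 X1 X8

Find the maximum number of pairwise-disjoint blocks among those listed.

Delta, Echo are pairwise disjoint (Delta={X6,X7}; Echo={X1,X5,X8}).
Every remaining block overlaps one of these, and no 3 of the listed blocks are pairwise disjoint, so 2 is the maximum.

2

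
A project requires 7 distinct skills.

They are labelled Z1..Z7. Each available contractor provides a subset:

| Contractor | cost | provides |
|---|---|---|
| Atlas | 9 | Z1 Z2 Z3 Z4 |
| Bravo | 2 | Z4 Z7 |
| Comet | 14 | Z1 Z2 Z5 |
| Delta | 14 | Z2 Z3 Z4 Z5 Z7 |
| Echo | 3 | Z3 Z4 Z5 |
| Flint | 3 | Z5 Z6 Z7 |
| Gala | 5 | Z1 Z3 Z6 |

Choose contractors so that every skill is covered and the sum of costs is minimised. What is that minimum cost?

Atlas, Flint together cover every skill (Atlas ∪ Flint = {Z1, Z2, Z3, Z4, Z5, Z6, Z7}); total cost 9 + 3 = 12.
The greedy pick Bravo, Echo, Gala, Atlas costs 19; no covering selection beats 12.

12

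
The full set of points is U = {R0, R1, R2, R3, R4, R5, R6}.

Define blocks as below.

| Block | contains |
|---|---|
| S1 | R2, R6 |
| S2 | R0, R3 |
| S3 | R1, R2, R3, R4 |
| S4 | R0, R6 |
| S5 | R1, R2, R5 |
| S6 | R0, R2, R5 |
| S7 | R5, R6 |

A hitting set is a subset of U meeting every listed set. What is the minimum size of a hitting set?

H = {R0, R1, R6} meets every block (each contains at least one member of H), and |H| = 3.
No choice of 2 points meets every block, so 3 is the minimum.

3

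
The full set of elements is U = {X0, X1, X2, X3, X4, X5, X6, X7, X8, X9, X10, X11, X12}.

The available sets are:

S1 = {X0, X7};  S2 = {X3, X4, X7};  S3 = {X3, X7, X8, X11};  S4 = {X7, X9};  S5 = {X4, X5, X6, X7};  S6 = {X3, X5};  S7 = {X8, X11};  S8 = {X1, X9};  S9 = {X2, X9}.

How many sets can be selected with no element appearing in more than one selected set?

S1, S6, S7, S9 are pairwise disjoint (S1={X0,X7}; S6={X3,X5}; S7={X8,X11}; S9={X2,X9}).
Every remaining set overlaps one of these, and no 5 of the listed sets are pairwise disjoint, so 4 is the maximum.

4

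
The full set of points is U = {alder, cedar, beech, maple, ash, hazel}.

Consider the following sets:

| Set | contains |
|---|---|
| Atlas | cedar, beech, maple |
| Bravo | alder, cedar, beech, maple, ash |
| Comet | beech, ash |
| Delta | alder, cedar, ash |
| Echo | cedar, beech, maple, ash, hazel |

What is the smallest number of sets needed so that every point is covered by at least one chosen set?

Take {Delta, Echo}. Their union is {alder, cedar, beech, maple, ash, hazel}, which is all 6 points.
No single set has all 6 points (the largest, Bravo, has 5), so 2 is optimal.

2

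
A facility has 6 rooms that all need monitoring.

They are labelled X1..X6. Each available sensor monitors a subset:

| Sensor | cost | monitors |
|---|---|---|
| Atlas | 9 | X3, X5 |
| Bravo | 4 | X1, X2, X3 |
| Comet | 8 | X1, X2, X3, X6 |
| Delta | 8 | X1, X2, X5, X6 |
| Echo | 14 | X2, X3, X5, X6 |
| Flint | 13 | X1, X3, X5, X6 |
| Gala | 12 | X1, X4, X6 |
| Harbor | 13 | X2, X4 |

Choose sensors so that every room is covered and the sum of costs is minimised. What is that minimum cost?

Bravo, Delta, Gala together cover every room (Bravo ∪ Delta ∪ Gala = {X1, X2, X3, X4, X5, X6}); total cost 4 + 8 + 12 = 24.
No covering selection has total cost below 24.

24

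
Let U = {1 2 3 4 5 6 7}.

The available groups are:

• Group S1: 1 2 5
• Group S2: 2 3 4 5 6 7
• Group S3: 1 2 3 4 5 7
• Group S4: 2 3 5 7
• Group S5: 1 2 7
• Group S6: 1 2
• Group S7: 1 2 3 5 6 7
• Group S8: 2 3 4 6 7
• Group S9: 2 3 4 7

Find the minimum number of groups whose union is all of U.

2

S2 and S7 cover everything between them: the union {1, 2, 3, 4, 5, 6, 7} is all of U.
No single group has all 7 items (the largest, S2, has 6), so 2 is optimal.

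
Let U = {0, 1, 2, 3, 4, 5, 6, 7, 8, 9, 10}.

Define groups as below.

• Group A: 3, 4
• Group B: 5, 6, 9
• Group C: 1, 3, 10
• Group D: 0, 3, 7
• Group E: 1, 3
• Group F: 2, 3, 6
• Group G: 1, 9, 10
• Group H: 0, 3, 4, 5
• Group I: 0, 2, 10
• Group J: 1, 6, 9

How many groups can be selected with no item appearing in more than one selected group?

3

A, I, J are pairwise disjoint (A={3,4}; I={0,2,10}; J={1,6,9}).
Every remaining group overlaps one of these, and no 4 of the listed groups are pairwise disjoint, so 3 is the maximum.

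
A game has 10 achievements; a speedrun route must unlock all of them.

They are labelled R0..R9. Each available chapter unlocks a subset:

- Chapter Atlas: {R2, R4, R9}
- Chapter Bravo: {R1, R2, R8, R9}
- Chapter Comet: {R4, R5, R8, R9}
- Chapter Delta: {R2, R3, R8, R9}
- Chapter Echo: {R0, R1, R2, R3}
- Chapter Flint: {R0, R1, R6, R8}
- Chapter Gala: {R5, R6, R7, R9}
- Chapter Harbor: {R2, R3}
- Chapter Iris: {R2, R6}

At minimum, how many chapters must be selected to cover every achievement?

3

Comet and Echo and Gala together: Comet ∪ Echo ∪ Gala = {R0, R1, R2, R3, R4, R5, R6, R7, R8, R9} — every achievement is covered.
Each chapter has at most 4 achievements, and 2·4 = 8 < 10 — so at least 3 chapters are needed, and 3 is optimal.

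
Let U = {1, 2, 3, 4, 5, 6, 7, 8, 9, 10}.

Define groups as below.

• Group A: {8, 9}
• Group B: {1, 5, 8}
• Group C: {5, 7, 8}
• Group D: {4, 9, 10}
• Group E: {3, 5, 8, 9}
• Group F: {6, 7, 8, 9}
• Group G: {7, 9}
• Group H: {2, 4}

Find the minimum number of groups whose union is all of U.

Take {B, D, E, F, H}. Their union is {1, 2, 3, 4, 5, 6, 7, 8, 9, 10}, which is all 10 items.
No 4 of the 8 groups cover everything (all 70 combinations miss at least one item), so 5 is optimal.

5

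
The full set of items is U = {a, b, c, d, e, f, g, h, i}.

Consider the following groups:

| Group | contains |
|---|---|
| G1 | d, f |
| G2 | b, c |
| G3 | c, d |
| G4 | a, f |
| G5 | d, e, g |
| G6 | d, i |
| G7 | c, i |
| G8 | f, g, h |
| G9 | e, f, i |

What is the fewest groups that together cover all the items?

5

Take {G2, G4, G5, G6, G8}. Their union is {a, b, c, d, e, f, g, h, i}, which is all 9 items.
No 4 of the 9 groups cover everything (all 126 combinations miss at least one item), so 5 is optimal.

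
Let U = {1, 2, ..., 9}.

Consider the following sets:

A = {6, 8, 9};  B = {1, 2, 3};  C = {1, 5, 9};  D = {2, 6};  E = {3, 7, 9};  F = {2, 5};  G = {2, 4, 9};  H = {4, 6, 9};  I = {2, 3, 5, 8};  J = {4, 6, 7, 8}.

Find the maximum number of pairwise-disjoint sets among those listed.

2

B, J are pairwise disjoint (B={1,2,3}; J={4,6,7,8}).
Every remaining set overlaps one of these, and no 3 of the listed sets are pairwise disjoint, so 2 is the maximum.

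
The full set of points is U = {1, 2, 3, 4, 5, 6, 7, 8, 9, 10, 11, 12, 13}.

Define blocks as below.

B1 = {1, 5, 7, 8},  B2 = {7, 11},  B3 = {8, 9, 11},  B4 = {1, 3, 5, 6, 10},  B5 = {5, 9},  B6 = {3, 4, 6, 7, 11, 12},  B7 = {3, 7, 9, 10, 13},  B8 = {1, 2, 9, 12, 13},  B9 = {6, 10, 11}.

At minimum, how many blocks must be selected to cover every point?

4

B3, B4, B6, and B8 cover everything between them: the union {1, 2, 3, 4, 5, 6, 7, 8, 9, 10, 11, 12, 13} is all of U.
No 3 of the 9 blocks cover everything (all 84 combinations miss at least one point), so 4 is optimal.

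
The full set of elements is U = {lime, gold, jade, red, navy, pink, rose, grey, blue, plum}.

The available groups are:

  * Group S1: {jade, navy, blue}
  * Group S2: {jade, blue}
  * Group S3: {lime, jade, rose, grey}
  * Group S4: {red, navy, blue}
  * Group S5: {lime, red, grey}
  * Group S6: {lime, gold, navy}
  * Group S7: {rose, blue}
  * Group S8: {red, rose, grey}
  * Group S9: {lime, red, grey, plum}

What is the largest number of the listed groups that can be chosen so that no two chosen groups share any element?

3

S2, S6, S8 are pairwise disjoint (S2={jade,blue}; S6={lime,gold,navy}; S8={red,rose,grey}).
Every remaining group overlaps one of these, and no 4 of the listed groups are pairwise disjoint, so 3 is the maximum.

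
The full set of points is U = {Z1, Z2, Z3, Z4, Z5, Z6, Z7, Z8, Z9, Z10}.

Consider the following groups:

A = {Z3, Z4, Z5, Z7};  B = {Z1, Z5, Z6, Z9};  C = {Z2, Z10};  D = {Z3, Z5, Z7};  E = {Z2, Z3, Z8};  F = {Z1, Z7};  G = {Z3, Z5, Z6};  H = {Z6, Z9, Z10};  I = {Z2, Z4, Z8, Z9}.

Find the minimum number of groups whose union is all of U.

B and D and H and I together: B ∪ D ∪ H ∪ I = {Z1, Z2, Z3, Z4, Z5, Z6, Z7, Z8, Z9, Z10} — every point is covered.
No 3 of the 9 groups cover everything (all 84 combinations miss at least one point), so 4 is optimal.

4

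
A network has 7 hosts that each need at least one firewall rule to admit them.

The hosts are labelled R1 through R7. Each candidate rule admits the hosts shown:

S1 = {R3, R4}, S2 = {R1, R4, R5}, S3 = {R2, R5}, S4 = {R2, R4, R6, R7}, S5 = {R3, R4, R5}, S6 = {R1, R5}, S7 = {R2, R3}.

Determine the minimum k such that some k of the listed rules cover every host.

3

Take {S1, S4, S6}. Their union is {R1, R2, R3, R4, R5, R6, R7}, which is all 7 hosts.
Only S4 contains R6, so S4 is forced; the remaining 3 hosts need at least 2 more rules (each remaining rule adds at most 2) — so at least 3 rules are needed, and 3 is optimal.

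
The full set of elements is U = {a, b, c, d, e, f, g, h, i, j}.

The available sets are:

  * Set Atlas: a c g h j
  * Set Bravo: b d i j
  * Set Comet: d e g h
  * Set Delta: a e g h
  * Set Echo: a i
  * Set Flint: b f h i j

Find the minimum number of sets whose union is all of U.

3

Atlas and Comet and Flint together: Atlas ∪ Comet ∪ Flint = {a, b, c, d, e, f, g, h, i, j} — every element is covered.
Only Atlas contains c, so Atlas is forced; the remaining 5 elements need at least 2 more sets (each remaining set adds at most 3) — so at least 3 sets are needed, and 3 is optimal.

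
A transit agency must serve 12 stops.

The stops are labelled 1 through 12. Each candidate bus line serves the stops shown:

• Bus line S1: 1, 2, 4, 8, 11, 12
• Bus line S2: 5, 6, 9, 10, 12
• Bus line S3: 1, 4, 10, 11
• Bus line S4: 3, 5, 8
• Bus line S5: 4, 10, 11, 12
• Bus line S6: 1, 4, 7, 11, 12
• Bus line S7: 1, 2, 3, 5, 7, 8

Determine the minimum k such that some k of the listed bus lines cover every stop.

Take {S1, S2, S7}. Their union is {1, 2, 3, 4, 5, 6, 7, 8, 9, 10, 11, 12}, which is all 12 stops.
Only S2 contains 6, so S2 is forced; the remaining 7 stops need at least 2 more bus lines (each remaining bus line adds at most 5) — so at least 3 bus lines are needed, and 3 is optimal.

3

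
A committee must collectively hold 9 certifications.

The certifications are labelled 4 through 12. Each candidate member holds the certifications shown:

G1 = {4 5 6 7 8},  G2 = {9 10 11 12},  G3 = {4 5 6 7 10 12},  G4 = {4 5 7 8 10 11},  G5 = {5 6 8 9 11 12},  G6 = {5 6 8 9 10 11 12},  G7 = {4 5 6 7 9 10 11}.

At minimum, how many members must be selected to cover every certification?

2

G5 and G7 together: G5 ∪ G7 = {4, 5, 6, 7, 8, 9, 10, 11, 12} — every certification is covered.
No single member has all 9 certifications (the largest, G6, has 7), so 2 is optimal.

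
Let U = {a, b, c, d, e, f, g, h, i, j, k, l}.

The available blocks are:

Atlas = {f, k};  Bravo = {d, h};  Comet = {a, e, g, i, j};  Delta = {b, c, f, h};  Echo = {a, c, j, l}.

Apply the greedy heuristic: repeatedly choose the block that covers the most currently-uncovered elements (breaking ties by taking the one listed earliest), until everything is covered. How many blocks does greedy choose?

Greedy: pick Comet (covers 5 new) → pick Delta (covers 4 new) → pick Atlas (covers 1 new) → pick Bravo (covers 1 new) → pick Echo (covers 1 new). Total picks: 5.

5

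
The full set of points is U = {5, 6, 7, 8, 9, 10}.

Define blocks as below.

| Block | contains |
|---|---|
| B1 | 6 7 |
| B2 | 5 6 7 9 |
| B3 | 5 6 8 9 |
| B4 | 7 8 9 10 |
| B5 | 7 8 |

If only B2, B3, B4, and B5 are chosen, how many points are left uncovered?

0

Union of B2, B3, B4, B5 = {5, 6, 7, 8, 9, 10} — that's every point, so 0 are uncovered.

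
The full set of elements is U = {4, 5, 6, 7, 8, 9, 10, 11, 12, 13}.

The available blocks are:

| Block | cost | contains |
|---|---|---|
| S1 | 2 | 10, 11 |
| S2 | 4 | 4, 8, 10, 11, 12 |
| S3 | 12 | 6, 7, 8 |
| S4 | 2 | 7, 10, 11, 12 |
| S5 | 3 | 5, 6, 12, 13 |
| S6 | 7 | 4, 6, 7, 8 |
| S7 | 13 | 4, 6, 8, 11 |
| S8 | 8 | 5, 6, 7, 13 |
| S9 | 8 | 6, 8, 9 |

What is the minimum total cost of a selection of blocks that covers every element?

S2, S4, S5, S9 together cover every element (S2 ∪ S4 ∪ S5 ∪ S9 = {4, 5, 6, 7, 8, 9, 10, 11, 12, 13}); total cost 4 + 2 + 3 + 8 = 17.
No covering selection has total cost below 17.

17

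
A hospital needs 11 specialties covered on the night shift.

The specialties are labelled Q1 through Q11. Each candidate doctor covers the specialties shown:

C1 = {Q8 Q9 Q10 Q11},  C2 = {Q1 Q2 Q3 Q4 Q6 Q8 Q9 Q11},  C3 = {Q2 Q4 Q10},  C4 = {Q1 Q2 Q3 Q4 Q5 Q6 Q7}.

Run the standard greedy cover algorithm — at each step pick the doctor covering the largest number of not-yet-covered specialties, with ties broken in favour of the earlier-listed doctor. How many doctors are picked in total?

3

Greedy: pick C2 (covers 8 new) → pick C4 (covers 2 new) → pick C1 (covers 1 new). Total picks: 3.
(The true minimum cover uses only 2 doctors, so greedy is not optimal here.)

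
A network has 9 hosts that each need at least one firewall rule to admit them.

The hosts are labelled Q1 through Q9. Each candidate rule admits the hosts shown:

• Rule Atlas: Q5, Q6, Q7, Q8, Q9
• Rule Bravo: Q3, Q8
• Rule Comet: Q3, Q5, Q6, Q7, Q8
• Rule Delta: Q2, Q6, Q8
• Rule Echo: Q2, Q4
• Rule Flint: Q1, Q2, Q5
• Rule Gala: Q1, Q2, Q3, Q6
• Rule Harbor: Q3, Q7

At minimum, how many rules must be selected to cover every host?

Take {Atlas, Echo, Gala}. Their union is {Q1, Q2, Q3, Q4, Q5, Q6, Q7, Q8, Q9}, which is all 9 hosts.
Only Echo contains Q4, so Echo is forced; the remaining 7 hosts need at least 2 more rules (each remaining rule adds at most 5) — so at least 3 rules are needed, and 3 is optimal.

3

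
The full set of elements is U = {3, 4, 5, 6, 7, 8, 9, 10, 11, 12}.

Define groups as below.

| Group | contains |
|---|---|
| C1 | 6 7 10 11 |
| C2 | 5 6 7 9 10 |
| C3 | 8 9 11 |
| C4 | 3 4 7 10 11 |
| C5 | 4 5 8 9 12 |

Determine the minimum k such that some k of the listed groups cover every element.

3

Take {C1, C4, C5}. Their union is {3, 4, 5, 6, 7, 8, 9, 10, 11, 12}, which is all 10 elements.
Only C4 contains 3, so C4 is forced; the remaining 5 elements need at least 2 more groups (each remaining group adds at most 4) — so at least 3 groups are needed, and 3 is optimal.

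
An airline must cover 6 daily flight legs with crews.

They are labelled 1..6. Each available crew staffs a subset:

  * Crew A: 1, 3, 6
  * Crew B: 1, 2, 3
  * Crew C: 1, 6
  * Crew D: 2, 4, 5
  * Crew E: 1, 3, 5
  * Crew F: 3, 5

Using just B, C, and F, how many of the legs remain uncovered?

1

Union of B, C, F = {1, 2, 3, 5, 6}.
Not covered: 4 — 1 leg.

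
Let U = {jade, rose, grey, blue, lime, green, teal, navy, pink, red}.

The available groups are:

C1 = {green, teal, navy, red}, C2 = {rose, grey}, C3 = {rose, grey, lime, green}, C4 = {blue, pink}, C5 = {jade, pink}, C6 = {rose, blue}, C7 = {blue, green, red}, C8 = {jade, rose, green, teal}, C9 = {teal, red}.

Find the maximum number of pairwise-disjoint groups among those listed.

3

C2, C4, C9 are pairwise disjoint (C2={rose,grey}; C4={blue,pink}; C9={teal,red}).
Every remaining group overlaps one of these, and no 4 of the listed groups are pairwise disjoint, so 3 is the maximum.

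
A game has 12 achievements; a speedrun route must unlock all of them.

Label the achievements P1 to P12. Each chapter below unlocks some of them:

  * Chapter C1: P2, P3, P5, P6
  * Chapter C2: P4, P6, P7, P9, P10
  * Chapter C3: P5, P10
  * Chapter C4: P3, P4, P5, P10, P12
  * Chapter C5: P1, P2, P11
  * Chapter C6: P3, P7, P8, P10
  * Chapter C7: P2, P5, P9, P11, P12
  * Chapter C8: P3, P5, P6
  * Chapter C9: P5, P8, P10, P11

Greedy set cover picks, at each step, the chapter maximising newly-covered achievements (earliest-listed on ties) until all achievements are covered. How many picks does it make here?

Greedy: pick C2 (covers 5 new) → pick C7 (covers 4 new) → pick C6 (covers 2 new) → pick C5 (covers 1 new). Total picks: 4.

4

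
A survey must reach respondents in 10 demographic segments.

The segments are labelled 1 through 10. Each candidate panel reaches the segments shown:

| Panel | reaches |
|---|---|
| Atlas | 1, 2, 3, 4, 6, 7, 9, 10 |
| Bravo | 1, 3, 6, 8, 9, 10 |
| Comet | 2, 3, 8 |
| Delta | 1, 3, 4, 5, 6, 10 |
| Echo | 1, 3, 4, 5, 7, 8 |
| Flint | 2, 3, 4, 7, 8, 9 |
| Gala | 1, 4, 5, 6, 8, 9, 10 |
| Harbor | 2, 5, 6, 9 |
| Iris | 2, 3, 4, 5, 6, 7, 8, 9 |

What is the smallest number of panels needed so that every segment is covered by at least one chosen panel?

2

Take {Delta, Iris}. Their union is {1, 2, 3, 4, 5, 6, 7, 8, 9, 10}, which is all 10 segments.
No single panel has all 10 segments (the largest, Atlas, has 8), so 2 is optimal.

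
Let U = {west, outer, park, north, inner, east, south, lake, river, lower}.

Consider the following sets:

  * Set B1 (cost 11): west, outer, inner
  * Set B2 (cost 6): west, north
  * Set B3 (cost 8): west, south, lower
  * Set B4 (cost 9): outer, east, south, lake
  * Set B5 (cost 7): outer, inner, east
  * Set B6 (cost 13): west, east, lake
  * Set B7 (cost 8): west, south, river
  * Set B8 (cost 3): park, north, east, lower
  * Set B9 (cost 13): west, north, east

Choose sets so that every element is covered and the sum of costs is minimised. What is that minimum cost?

27

B4, B5, B7, B8 together cover every element (B4 ∪ B5 ∪ B7 ∪ B8 = {west, outer, park, north, inner, east, south, lake, river, lower}); total cost 9 + 7 + 8 + 3 = 27.
No covering selection has total cost below 27.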